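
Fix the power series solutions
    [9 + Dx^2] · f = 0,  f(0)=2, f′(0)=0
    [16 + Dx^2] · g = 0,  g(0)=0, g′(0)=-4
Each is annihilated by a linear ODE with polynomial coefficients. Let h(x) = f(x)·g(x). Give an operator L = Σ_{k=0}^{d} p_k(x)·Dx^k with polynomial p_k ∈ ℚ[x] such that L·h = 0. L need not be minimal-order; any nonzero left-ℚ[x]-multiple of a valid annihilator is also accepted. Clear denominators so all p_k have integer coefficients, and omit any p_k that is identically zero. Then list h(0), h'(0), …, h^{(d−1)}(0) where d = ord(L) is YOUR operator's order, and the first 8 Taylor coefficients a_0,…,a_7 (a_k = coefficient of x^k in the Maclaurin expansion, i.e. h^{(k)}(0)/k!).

f: a_k = 2, 0, -9, 0, 27/4, 0, -81/40, 0, …
g: a_k = 0, -4, 0, 32/3, 0, -128/15, 0, 1024/315, …
h₀=f·g: eliminate ⇒ L₀, order ≤ 2·2.
L = 49 + 50·Dx^2 + Dx^4  (order 4).
h: a_k = 0, -8, 0, 172/3, 0, -2101/15, 0, 102943/630, …
ICs: h(0) = 0, h′(0) = -8, h′′(0) = 0, h′′′(0) = 344.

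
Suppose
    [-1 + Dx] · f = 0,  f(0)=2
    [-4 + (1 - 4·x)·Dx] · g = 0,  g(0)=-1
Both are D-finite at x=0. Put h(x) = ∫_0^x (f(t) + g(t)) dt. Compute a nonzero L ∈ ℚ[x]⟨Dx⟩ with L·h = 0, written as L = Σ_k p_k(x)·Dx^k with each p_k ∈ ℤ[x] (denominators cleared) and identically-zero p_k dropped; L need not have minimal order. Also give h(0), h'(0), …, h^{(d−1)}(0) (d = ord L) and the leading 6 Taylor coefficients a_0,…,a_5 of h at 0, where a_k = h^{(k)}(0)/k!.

L = (28 + 16·x)·Dx + (-31 - 8·x + 16·x^2)·Dx^2 + (3 - 8·x - 16·x^2)·Dx^3  (order 3).
h: a_k = 0, 1, -1, -5, -191/12, -3071/60, …
ICs: h(0) = 0, h′(0) = 1, h′′(0) = -2.

f: a_k = 2, 2, 1, 1/3, 1/12, 1/60, …
g: a_k = -1, -4, -16, -64, -256, -1024, …
L₀ := lclm(L_f,L_g); ord L₀ ≤ 1+1.
∫: right-multiply L₀ by Dx.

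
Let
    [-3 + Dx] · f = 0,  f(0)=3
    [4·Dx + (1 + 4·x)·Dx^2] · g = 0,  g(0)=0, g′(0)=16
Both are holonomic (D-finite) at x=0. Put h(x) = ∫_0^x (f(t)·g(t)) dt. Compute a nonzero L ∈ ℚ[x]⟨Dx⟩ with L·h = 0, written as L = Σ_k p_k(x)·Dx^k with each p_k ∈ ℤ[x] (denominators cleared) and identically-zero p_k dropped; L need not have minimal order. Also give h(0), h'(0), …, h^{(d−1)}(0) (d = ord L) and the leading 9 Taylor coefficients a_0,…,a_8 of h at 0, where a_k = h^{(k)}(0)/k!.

f: a_k = 3, 9, 27/2, 27/2, 81/8, 243/40, 243/80, 729/560, 2187/4480, …
g: a_k = 0, 16, -32, 256/3, -256, 4096/5, -8192/3, 65536/7, -32768, …
L₀ := L_f ⊗_s L_g (sym. prod.), ord ≤ 2.
h=∫₀ˣh₀: take L = L₀·Dx.
L = (-3 + 36·x)·Dx + (-2 - 24·x)·Dx^2 + (1 + 4·x)·Dx^3  (order 3).
h: a_k = 0, 0, 24, 16, 46, -216/5, 863/5, -3350/7, 414129/280, …
ICs: h(0) = 0, h′(0) = 0, h′′(0) = 48.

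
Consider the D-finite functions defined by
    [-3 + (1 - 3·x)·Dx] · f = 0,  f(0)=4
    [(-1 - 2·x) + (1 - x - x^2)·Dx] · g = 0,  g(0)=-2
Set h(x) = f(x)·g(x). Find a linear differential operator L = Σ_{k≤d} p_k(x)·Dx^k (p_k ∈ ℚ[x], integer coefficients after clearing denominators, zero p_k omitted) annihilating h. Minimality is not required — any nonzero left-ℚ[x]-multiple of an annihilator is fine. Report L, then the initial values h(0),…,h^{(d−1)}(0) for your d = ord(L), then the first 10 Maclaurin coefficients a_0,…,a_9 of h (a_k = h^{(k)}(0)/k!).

L = (-4 + 4·x + 9·x^2) + (1 - 4·x + 2·x^2 + 3·x^3)·Dx  (order 1).
h: a_k = -8, -32, -112, -360, -1120, -3424, -10376, -31296, -94160, -282920, …
ICs: h(0) = -8.

f: a_k = 4, 12, 36, 108, 324, 972, 2916, 8748, 26244, 78732, …
g: a_k = -2, -2, -4, -6, -10, -16, -26, -42, -68, -110, …
f·g: L₀ = L_f ⊗_s L_g, ord ≤ 1·1.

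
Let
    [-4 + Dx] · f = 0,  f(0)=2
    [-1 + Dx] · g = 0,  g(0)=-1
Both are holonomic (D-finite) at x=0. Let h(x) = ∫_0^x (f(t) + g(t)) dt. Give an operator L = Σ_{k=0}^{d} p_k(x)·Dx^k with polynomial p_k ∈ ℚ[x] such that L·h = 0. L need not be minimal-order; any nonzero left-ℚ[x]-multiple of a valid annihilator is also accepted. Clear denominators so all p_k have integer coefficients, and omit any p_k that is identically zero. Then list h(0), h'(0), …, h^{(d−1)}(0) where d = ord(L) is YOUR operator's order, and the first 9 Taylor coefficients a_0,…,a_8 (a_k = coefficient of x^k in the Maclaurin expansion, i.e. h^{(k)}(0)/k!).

L = 4·Dx - 5·Dx^2 + Dx^3  (order 3).
h: a_k = 0, 1, 7/2, 31/6, 127/24, 511/120, 2047/720, 8191/5040, 4681/5760, …
ICs: h(0) = 0, h′(0) = 1, h′′(0) = 7.

f: a_k = 2, 8, 16, 64/3, 64/3, 256/15, 512/45, 2048/315, 1024/315, …
g: a_k = -1, -1, -1/2, -1/6, -1/24, -1/120, -1/720, -1/5040, -1/40320, …
L₀ := lclm(L_f,L_g); ord L₀ ≤ 1+1.
h=∫₀ˣh₀: take L = L₀·Dx.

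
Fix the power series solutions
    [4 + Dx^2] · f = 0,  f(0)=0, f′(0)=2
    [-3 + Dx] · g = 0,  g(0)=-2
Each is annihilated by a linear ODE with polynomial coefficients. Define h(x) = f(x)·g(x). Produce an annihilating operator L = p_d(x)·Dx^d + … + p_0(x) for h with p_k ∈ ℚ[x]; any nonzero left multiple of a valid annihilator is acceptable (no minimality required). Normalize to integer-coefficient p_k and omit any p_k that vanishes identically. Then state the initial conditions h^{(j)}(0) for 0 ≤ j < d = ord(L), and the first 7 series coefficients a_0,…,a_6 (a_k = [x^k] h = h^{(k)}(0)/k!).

f: a_k = 0, 2, 0, -4/3, 0, 4/15, 0, …
g: a_k = -2, -6, -9, -9, -27/4, -81/20, -81/40, …
h₀=f·g: eliminate ⇒ L₀, order ≤ 2·1.
L = 13 - 6·Dx + Dx^2  (order 2).
h: a_k = 0, -4, -12, -46/3, -10, -61/30, 23/10, …
ICs: h(0) = 0, h′(0) = -4.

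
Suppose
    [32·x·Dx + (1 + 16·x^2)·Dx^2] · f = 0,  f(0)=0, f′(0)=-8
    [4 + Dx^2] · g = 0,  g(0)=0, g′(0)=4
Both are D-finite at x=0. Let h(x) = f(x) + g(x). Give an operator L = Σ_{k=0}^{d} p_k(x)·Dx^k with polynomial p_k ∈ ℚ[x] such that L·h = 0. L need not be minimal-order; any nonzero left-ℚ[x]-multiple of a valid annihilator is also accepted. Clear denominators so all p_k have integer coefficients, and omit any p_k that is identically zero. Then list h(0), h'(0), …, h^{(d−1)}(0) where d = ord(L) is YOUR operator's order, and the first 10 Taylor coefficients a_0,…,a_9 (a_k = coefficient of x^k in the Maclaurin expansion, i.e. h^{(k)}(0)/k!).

L = (-6016·x + 102400·x^3 + 32768·x^5)·Dx + (-28 + 1216·x^2 + 27648·x^4 + 16384·x^6)·Dx^2 + (-1504·x + 25600·x^3 + 8192·x^5)·Dx^3 + (-7 + 304·x^2 + 6912·x^4 + 4096·x^6)·Dx^4  (order 4).
h: a_k = 0, -4, 0, 40, 0, -6136/15, 0, 1474544/315, 0, -165150712/2835, …
ICs: h(0) = 0, h′(0) = -4, h′′(0) = 0, h′′′(0) = 240.

f: a_k = 0, -8, 0, 128/3, 0, -2048/5, 0, 32768/7, 0, -524288/9, …
g: a_k = 0, 4, 0, -8/3, 0, 8/15, 0, -16/315, 0, 8/2835, …
Weyl lclm of L_f,L_g ⇒ L₀ (ord ≤ 4).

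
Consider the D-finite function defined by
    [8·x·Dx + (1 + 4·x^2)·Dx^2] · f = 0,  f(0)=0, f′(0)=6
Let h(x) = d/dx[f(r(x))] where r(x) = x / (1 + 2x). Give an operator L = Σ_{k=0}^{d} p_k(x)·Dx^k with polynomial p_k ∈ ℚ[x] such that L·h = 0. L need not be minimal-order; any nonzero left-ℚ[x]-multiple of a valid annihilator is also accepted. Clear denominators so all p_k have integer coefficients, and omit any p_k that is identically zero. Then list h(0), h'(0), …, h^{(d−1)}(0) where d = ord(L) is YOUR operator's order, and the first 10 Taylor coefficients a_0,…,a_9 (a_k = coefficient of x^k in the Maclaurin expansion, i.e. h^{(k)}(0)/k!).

L = (4 + 16·x) + (1 + 4·x + 8·x^2)·Dx  (order 1).
h: a_k = 6, -24, 48, 0, -384, 1536, -3072, 0, 24576, -98304, …
ICs: h(0) = 6.

f: a_k = 0, 6, 0, -8, 0, 96/5, 0, -384/7, 0, 512/3, …
Substitute x→r, Dx→(1/r')Dx; clear ⇒ L₀.
Derive L from L₀ (diff closure).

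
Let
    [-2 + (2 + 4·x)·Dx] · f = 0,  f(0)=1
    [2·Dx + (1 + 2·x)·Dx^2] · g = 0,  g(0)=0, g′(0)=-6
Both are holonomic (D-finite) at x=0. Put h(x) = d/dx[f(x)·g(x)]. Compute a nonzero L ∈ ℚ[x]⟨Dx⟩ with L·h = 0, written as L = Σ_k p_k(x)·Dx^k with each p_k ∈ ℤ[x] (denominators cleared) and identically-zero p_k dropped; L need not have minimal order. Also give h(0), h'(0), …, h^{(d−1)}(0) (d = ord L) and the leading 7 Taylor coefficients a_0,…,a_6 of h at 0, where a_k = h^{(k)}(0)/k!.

L = 1 + (4 + 8·x)·Dx + (1 + 4·x + 4·x^2)·Dx^2  (order 2).
h: a_k = -6, 0, 3, -8, 71/4, -186/5, 3043/40, …
ICs: h(0) = -6, h′(0) = 0.

f: a_k = 1, 1, -1/2, 1/2, -5/8, 7/8, -21/16, …
g: a_k = 0, -6, 6, -8, 12, -96/5, 32, …
f·g: L₀ = L_f ⊗_s L_g, ord ≤ 1·2.
Derive L from L₀ (diff closure).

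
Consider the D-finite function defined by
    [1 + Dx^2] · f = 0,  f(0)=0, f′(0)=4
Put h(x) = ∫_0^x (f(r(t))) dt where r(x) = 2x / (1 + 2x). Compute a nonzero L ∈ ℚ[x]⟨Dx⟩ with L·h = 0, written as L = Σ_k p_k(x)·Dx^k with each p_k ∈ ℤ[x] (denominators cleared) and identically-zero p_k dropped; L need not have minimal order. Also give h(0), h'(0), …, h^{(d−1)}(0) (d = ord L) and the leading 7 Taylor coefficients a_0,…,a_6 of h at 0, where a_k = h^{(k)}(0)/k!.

L = 4·Dx + (4 + 24·x + 48·x^2 + 32·x^3)·Dx^2 + (1 + 8·x + 24·x^2 + 32·x^3 + 16·x^4)·Dx^3  (order 3).
h: a_k = 0, 0, 4, -16/3, 20/3, -32/5, 8/45, …
ICs: h(0) = 0, h′(0) = 0, h′′(0) = 8.

f: a_k = 0, 4, 0, -2/3, 0, 1/30, 0, …
L₀ from L_f via x↦r, Dx↦r'^{-1}Dx.
h=∫₀ˣh₀: take L = L₀·Dx.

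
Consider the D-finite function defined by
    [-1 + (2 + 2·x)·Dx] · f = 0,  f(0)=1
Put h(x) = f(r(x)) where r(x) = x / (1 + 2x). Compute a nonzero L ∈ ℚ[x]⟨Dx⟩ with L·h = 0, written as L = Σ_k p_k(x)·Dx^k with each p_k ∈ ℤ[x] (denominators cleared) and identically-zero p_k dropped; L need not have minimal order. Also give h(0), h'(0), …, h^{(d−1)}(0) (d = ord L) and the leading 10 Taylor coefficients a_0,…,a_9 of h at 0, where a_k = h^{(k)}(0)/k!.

f: a_k = 1, 1/2, -1/8, 1/16, -5/128, 7/256, -21/1024, 33/2048, -429/32768, 715/65536, …
Substitute x→r, Dx→(1/r')Dx; clear ⇒ L₀.
L = -1 + (2 + 10·x + 12·x^2)·Dx  (order 1).
h: a_k = 1, 1/2, -9/8, 41/16, -757/128, 3543/256, -33645/1024, 162105/2048, -6340365/32768, 31446635/65536, …
ICs: h(0) = 1.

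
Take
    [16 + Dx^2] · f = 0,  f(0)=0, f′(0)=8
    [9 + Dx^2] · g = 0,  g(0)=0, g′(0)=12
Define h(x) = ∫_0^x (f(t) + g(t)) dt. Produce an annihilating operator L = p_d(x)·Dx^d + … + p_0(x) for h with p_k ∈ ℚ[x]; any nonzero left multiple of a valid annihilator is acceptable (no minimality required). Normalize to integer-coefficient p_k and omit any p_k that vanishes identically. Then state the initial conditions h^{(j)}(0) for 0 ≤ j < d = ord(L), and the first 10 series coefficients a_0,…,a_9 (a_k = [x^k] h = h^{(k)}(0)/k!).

f: a_k = 0, 8, 0, -64/3, 0, 256/15, 0, -2048/315, 0, 4096/2835, …
g: a_k = 0, 12, 0, -18, 0, 81/10, 0, -243/140, 0, 243/1120, …
Sum ⇒ L₀ = lclm(L_f,L_g) in ℚ(x)⟨Dx⟩.
∫: right-multiply L₀ by Dx.
L = 144·Dx + 25·Dx^3 + Dx^5  (order 5).
h: a_k = 0, 0, 10, 0, -59/6, 0, 151/36, 0, -10379/10080, 0, …
ICs: h(0) = 0, h′(0) = 0, h′′(0) = 20, h′′′(0) = 0, h′′′′(0) = -236.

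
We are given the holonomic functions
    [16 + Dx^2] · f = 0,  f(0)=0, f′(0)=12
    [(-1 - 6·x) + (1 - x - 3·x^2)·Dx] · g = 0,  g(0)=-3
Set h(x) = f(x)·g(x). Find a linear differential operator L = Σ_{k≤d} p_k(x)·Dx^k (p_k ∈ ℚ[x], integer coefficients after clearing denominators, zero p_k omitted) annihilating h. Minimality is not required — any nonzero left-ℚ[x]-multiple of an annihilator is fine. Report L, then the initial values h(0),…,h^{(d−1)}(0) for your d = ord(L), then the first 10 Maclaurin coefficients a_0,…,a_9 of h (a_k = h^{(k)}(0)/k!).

L = (-10 + 16·x + 48·x^2) + (2 + 12·x)·Dx + (-1 + x + 3·x^2)·Dx^2  (order 2).
h: a_k = 0, -36, -36, -48, -156, -1884/5, -4224/5, -68108/35, -156812/35, -3252272/315, …
ICs: h(0) = 0, h′(0) = -36.

f: a_k = 0, 12, 0, -32, 0, 128/5, 0, -1024/105, 0, 2048/945, …
g: a_k = -3, -3, -12, -21, -57, -120, -291, -651, -1524, -3477, …
f·g: L₀ = L_f ⊗_s L_g, ord ≤ 2·1.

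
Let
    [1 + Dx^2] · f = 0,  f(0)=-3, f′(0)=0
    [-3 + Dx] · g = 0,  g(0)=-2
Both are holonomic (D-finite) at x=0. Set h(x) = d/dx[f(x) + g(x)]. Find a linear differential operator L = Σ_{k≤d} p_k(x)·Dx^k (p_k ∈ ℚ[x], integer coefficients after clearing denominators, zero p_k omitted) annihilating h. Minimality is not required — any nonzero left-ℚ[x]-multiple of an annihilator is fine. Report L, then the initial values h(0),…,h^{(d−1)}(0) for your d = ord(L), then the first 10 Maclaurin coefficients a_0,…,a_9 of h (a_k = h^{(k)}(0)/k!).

L = 3 - Dx + 3·Dx^2 - Dx^3  (order 3).
h: a_k = -6, -15, -27, -55/2, -81/4, -97/8, -243/40, -125/48, -2187/2240, -7873/24192, …
ICs: h(0) = -6, h′(0) = -15, h′′(0) = -54.

f: a_k = -3, 0, 3/2, 0, -1/8, 0, 1/240, 0, -1/13440, 0, …
g: a_k = -2, -6, -9, -9, -27/4, -81/20, -81/40, -243/280, -729/2240, -243/2240, …
L₀ := lclm(L_f,L_g); ord L₀ ≤ 2+1.
h=h₀': d/dx-closure on L₀ ⇒ L.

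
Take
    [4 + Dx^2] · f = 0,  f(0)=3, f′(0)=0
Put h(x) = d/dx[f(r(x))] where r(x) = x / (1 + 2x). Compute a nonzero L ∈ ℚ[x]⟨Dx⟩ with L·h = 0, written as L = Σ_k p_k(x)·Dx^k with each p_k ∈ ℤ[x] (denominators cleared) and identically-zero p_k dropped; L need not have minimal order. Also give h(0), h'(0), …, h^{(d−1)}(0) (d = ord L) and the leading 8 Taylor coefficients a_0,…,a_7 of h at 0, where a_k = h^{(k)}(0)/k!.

f: a_k = 3, 0, -6, 0, 2, 0, -4/15, 0, …
L₀ from L_f via x↦r, Dx↦r'^{-1}Dx.
h₀' ⇒ L via d/dx closure of L₀.
L = (28 + 96·x + 96·x^2) + (12 + 72·x + 144·x^2 + 96·x^3)·Dx + (1 + 8·x + 24·x^2 + 32·x^3 + 16·x^4)·Dx^2  (order 2).
h: a_k = 0, -12, 72, -280, 880, -12008/5, 29232/5, -267184/21, …
ICs: h(0) = 0, h′(0) = -12.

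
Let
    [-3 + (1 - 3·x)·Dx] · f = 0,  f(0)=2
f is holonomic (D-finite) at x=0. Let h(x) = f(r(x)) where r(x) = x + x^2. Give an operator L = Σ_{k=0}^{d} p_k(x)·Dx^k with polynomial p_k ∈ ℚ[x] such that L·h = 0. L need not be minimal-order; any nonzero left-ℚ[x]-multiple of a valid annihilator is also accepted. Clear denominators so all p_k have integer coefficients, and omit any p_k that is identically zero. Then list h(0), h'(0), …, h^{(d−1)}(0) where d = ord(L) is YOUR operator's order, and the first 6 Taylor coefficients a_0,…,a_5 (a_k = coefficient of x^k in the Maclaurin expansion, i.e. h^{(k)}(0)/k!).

f: a_k = 2, 6, 18, 54, 162, 486, …
f∘r: x↦r, Dx↦Dx/r' in L_f ⇒ L₀.
L = (3 + 6·x) + (-1 + 3·x + 3·x^2)·Dx  (order 1).
h: a_k = 2, 6, 24, 90, 342, 1296, …
ICs: h(0) = 2.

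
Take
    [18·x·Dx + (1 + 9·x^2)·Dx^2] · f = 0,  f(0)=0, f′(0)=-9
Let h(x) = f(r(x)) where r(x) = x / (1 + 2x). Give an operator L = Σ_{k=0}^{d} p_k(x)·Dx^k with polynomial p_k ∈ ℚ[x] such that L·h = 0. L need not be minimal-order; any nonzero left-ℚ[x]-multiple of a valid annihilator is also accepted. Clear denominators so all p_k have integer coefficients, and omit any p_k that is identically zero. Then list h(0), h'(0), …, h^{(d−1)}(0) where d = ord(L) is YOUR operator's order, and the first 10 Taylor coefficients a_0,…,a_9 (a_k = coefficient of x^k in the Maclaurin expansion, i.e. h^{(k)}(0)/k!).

L = (4 + 26·x)·Dx + (1 + 4·x + 13·x^2)·Dx^2  (order 2).
h: a_k = 0, -9, 18, -9, -90, 1791/5, -414, -13347/7, 10710, -18801, …
ICs: h(0) = 0, h′(0) = -9.

f: a_k = 0, -9, 0, 27, 0, -729/5, 0, 6561/7, 0, -6561, …
L₀ from L_f via x↦r, Dx↦r'^{-1}Dx.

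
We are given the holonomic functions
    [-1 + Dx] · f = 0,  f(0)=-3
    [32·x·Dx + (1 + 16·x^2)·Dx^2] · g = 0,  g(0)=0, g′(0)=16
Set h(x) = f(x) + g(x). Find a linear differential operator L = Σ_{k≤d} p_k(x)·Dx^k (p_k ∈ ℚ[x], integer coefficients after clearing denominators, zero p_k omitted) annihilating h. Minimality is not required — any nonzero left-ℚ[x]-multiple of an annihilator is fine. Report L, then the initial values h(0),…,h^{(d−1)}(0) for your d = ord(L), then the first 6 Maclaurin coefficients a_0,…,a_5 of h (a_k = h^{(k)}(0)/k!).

L = (32 - 32·x - 1536·x^2 - 512·x^3)·Dx + (-33 + 1504·x^2 - 256·x^4)·Dx^2 + (1 + 32·x + 32·x^2 + 512·x^3 + 256·x^4)·Dx^3  (order 3).
h: a_k = -3, 13, -3/2, -515/6, -1/8, 32767/40, …
ICs: h(0) = -3, h′(0) = 13, h′′(0) = -3.

f: a_k = -3, -3, -3/2, -1/2, -1/8, -1/40, …
g: a_k = 0, 16, 0, -256/3, 0, 4096/5, …
Weyl lclm of L_f,L_g ⇒ L₀ (ord ≤ 3).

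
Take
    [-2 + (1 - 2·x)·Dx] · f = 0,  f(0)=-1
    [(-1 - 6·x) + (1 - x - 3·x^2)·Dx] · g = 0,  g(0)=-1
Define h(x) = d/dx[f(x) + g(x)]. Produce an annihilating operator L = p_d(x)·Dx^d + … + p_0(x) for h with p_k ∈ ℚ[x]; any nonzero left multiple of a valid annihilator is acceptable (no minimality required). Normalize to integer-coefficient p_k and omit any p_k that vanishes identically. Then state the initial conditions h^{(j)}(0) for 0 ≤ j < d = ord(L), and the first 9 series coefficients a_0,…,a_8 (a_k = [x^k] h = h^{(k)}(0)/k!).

L = (12 - 288·x + 648·x^2 - 1296·x^3 + 648·x^4) + (9 + 12·x - 126·x^2 + 540·x^3 - 1188·x^4 + 648·x^5)·Dx + (-2 + 15·x - 52·x^2 + 78·x^3 + 27·x^4 - 180·x^5 + 108·x^6)·Dx^2  (order 2).
h: a_k = -3, -16, -45, -140, -360, -966, -2415, -6112, -15039, …
ICs: h(0) = -3, h′(0) = -16.

f: a_k = -1, -2, -4, -8, -16, -32, -64, -128, -256, …
g: a_k = -1, -1, -4, -7, -19, -40, -97, -217, -508, …
Weyl lclm of L_f,L_g ⇒ L₀ (ord ≤ 2).
h=h₀': d/dx-closure on L₀ ⇒ L.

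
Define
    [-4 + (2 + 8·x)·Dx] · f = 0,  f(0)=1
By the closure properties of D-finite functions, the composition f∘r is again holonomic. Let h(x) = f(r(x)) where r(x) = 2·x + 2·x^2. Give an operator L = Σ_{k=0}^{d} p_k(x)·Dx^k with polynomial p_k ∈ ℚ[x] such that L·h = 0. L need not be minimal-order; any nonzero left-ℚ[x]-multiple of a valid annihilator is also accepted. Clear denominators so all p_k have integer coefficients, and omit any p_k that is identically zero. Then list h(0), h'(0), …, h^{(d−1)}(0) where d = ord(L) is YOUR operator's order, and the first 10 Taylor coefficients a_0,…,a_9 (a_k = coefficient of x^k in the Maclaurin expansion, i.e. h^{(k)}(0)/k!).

f: a_k = 1, 2, -2, 4, -10, 28, -84, 264, -858, 2860, …
f∘r: x↦r, Dx↦Dx/r' in L_f ⇒ L₀.
L = (-4 - 8·x) + (1 + 8·x + 8·x^2)·Dx  (order 1).
h: a_k = 1, 4, -4, 16, -72, 352, -1824, 9856, -54944, 313728, …
ICs: h(0) = 1.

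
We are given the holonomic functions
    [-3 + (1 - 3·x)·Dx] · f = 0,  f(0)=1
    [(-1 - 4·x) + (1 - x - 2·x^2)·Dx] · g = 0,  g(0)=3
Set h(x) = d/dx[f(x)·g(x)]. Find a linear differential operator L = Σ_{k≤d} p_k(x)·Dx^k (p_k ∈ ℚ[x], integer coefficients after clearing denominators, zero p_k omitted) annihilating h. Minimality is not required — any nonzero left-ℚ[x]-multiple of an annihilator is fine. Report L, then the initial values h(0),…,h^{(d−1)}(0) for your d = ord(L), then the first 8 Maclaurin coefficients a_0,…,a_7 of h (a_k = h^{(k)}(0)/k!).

f: a_k = 1, 3, 9, 27, 81, 243, 729, 2187, …
g: a_k = 3, 3, 9, 15, 33, 63, 129, 255, …
f·g: L₀ = L_f ⊗_s L_g, ord ≤ 1·1.
Differentiate: ansatz ord ≤ ord L₀ ⇒ L.
L = (15 - 30·x - 69·x^2 + 48·x^3 + 216·x^4) + (-2 + 9·x + 3·x^2 - 47·x^3 + 15·x^4 + 54·x^5)·Dx  (order 1).
h: a_k = 12, 90, 450, 1932, 7560, 27990, 99750, 346104, …
ICs: h(0) = 12.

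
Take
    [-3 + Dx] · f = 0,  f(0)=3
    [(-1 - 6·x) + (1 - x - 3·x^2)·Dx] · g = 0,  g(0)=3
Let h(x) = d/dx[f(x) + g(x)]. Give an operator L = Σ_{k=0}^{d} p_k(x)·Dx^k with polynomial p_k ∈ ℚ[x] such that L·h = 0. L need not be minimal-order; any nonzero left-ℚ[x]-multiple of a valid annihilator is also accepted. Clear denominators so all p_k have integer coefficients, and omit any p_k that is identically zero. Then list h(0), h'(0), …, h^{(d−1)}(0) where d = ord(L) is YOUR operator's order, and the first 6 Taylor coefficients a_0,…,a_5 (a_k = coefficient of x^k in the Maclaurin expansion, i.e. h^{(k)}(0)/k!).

L = (54 + 774·x + 864·x^2 + 2916·x^3 + 1458·x^4) + (-33 - 252·x - 477·x^2 - 864·x^3 + 405·x^4 + 486·x^5)·Dx + (5 - 2·x + 63·x^2 - 36·x^3 - 297·x^4 - 162·x^5)·Dx^2  (order 2).
h: a_k = 12, 51, 207/2, 537/2, 5043/8, 70569/40, …
ICs: h(0) = 12, h′(0) = 51.

f: a_k = 3, 9, 27/2, 27/2, 81/8, 243/40, …
g: a_k = 3, 3, 12, 21, 57, 120, …
f+g: L₀ = lclm(L_f,L_g), ord ≤ 1+1.
Differentiate: ansatz ord ≤ ord L₀ ⇒ L.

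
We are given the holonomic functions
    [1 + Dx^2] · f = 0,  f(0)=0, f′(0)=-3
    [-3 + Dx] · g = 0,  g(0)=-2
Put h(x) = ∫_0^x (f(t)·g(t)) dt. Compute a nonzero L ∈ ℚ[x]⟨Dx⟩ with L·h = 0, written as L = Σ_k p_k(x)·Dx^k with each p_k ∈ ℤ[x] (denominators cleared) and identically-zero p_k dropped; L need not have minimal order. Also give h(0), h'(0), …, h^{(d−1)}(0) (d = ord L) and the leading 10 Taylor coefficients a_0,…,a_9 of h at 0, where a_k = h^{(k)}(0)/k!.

L = 10·Dx - 6·Dx^2 + Dx^3  (order 3).
h: a_k = 0, 0, 3, 6, 13/2, 24/5, 79/30, 39/35, 307/840, 4/45, …
ICs: h(0) = 0, h′(0) = 0, h′′(0) = 6.

f: a_k = 0, -3, 0, 1/2, 0, -1/40, 0, 1/1680, 0, -1/120960, …
g: a_k = -2, -6, -9, -9, -27/4, -81/20, -81/40, -243/280, -729/2240, -243/2240, …
h₀=f·g: eliminate ⇒ L₀, order ≤ 2·1.
h=∫₀ˣh₀: take L = L₀·Dx.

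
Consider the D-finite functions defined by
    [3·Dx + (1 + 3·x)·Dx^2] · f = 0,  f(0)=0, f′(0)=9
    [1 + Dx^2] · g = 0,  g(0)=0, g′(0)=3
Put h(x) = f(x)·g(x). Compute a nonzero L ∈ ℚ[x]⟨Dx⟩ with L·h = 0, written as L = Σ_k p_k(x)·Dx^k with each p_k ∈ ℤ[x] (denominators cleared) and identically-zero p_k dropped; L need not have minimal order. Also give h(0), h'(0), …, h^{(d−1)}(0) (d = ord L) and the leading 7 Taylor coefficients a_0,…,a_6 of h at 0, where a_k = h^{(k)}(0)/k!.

L = (-203 - 222·x - 189·x^2 + 432·x^3 + 324·x^4) + (-84 - 108·x + 648·x^2 + 648·x^3)·Dx + (-208 - 228·x - 54·x^2 + 864·x^3 + 648·x^4)·Dx^2 + (-84 - 108·x + 648·x^2 + 648·x^3)·Dx^3 + (-5 - 6·x + 135·x^2 + 432·x^3 + 324·x^4)·Dx^4  (order 4).
h: a_k = 0, 0, 27, -81/2, 153/2, -351/2, 3393/8, …
ICs: h(0) = 0, h′(0) = 0, h′′(0) = 54, h′′′(0) = -243.

f: a_k = 0, 9, -27/2, 27, -243/4, 729/5, -729/2, …
g: a_k = 0, 3, 0, -1/2, 0, 1/40, 0, …
Product ⇒ symmetric product L₀, ord ≤ 4.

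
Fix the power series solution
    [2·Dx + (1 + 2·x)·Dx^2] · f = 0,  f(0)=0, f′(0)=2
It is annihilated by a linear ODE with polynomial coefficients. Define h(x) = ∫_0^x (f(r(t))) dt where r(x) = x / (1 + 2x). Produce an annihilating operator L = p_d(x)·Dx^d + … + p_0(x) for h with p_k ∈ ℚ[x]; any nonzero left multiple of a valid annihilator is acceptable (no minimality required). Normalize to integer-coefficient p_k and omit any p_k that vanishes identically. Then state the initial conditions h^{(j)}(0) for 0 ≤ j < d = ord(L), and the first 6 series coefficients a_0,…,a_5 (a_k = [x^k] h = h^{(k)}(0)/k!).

L = (6 + 16·x)·Dx^2 + (1 + 6·x + 8·x^2)·Dx^3  (order 3).
h: a_k = 0, 0, 1, -2, 14/3, -12, …
ICs: h(0) = 0, h′(0) = 0, h′′(0) = 2.

f: a_k = 0, 2, -2, 8/3, -4, 32/5, …
L₀ from L_f via x↦r, Dx↦r'^{-1}Dx.
Integrate: L := L₀·Dx.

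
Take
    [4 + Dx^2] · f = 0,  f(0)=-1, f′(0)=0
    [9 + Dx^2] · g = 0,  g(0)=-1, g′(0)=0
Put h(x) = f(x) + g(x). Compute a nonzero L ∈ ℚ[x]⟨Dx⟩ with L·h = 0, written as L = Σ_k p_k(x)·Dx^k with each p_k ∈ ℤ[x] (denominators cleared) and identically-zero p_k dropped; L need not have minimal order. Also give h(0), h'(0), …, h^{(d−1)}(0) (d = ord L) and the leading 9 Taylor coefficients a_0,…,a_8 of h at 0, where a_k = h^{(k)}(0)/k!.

f: a_k = -1, 0, 2, 0, -2/3, 0, 4/45, 0, -2/315, …
g: a_k = -1, 0, 9/2, 0, -27/8, 0, 81/80, 0, -729/4480, …
L₀ := lclm(L_f,L_g); ord L₀ ≤ 2+2.
L = 36 + 13·Dx^2 + Dx^4  (order 4).
h: a_k = -2, 0, 13/2, 0, -97/24, 0, 793/720, 0, -6817/40320, …
ICs: h(0) = -2, h′(0) = 0, h′′(0) = 13, h′′′(0) = 0.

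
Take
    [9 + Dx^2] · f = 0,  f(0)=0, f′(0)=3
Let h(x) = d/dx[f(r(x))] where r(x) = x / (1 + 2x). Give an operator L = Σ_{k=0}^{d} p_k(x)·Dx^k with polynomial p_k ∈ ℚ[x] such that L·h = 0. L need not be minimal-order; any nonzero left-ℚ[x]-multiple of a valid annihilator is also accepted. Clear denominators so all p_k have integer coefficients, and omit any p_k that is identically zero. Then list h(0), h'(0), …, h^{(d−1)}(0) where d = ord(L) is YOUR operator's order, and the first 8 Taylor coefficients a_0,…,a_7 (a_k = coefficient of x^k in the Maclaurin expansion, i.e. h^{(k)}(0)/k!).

f: a_k = 0, 3, 0, -9/2, 0, 81/40, 0, -243/560, …
h₀=f(r): pull back L_f along r ⇒ L₀.
Derive L from L₀ (diff closure).
L = (33 + 96·x + 96·x^2) + (12 + 72·x + 144·x^2 + 96·x^3)·Dx + (1 + 8·x + 24·x^2 + 32·x^3 + 16·x^4)·Dx^2  (order 2).
h: a_k = 3, -12, 45/2, 12, -2319/8, 2925/2, -429483/80, 83163/5, …
ICs: h(0) = 3, h′(0) = -12.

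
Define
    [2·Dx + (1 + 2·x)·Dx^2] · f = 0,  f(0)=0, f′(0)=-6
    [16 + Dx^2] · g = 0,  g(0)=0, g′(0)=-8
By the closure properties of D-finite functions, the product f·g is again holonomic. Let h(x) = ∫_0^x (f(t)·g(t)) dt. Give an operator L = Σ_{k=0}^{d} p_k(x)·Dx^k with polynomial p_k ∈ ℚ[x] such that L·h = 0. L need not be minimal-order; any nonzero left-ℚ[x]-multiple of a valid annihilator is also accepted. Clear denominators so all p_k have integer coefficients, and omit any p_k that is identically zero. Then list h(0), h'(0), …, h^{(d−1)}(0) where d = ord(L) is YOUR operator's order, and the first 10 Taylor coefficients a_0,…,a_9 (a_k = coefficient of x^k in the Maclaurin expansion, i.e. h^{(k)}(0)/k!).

L = (2688 + 27648·x + 93184·x^2 + 131072·x^3 + 65536·x^4)·Dx + (896 + 5888·x + 12288·x^2 + 8192·x^3)·Dx^2 + (408 + 3712·x + 11904·x^2 + 16384·x^3 + 8192·x^4)·Dx^3 + (56 + 368·x + 768·x^2 + 512·x^3)·Dx^4 + (15 + 124·x + 380·x^2 + 512·x^3 + 256·x^4)·Dx^5  (order 5).
h: a_k = 0, 0, 0, 16, -12, -64/5, 16/3, 256/21, -64/5, 13312/945, …
ICs: h(0) = 0, h′(0) = 0, h′′(0) = 0, h′′′(0) = 96, h′′′′(0) = -288.

f: a_k = 0, -6, 6, -8, 12, -96/5, 32, -384/7, 96, -512/3, …
g: a_k = 0, -8, 0, 64/3, 0, -256/15, 0, 2048/315, 0, -4096/2835, …
h₀=f·g: eliminate ⇒ L₀, order ≤ 2·2.
∫: right-multiply L₀ by Dx.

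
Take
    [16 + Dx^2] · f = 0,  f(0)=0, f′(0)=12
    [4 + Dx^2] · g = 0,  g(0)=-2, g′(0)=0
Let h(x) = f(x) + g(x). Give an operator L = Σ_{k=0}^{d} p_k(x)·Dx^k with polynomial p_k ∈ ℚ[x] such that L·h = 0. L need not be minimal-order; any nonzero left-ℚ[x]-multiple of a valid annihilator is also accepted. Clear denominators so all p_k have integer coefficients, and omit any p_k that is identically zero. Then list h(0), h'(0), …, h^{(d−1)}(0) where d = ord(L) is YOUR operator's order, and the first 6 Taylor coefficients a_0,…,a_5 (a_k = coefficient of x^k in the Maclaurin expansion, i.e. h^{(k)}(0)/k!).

f: a_k = 0, 12, 0, -32, 0, 128/5, …
g: a_k = -2, 0, 4, 0, -4/3, 0, …
h₀=f+g: left-lcm gives L₀, ord ≤ 4.
L = 64 + 20·Dx^2 + Dx^4  (order 4).
h: a_k = -2, 12, 4, -32, -4/3, 128/5, …
ICs: h(0) = -2, h′(0) = 12, h′′(0) = 8, h′′′(0) = -192.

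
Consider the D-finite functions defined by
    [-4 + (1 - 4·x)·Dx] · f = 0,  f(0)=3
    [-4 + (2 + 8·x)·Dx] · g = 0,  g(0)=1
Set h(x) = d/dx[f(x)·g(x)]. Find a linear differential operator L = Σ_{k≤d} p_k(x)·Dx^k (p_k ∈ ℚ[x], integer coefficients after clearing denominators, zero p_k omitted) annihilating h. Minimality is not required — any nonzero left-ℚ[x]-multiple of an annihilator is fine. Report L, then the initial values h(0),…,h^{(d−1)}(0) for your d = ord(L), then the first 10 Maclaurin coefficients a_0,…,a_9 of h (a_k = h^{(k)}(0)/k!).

L = (22 + 144·x + 96·x^2) + (-3 - 4·x + 48·x^2 + 64·x^3)·Dx  (order 1).
h: a_k = 18, 132, 828, 4296, 21900, 103608, 489048, 2215056, 10044972, 44352600, …
ICs: h(0) = 18.

f: a_k = 3, 12, 48, 192, 768, 3072, 12288, 49152, 196608, 786432, …
g: a_k = 1, 2, -2, 4, -10, 28, -84, 264, -858, 2860, …
h₀=f·g: eliminate ⇒ L₀, order ≤ 1·1.
h₀' ⇒ L via d/dx closure of L₀.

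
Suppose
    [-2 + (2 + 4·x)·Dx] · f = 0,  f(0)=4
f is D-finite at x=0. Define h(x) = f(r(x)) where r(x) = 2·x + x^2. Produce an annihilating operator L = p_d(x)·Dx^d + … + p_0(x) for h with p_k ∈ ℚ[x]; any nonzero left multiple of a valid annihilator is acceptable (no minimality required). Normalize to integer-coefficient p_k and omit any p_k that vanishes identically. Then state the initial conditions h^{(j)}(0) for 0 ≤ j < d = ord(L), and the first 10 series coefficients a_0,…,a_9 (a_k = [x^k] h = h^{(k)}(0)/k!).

L = (-2 - 2·x) + (1 + 4·x + 2·x^2)·Dx  (order 1).
h: a_k = 4, 8, -4, 8, -18, 44, -114, 308, -1717/2, 2451, …
ICs: h(0) = 4.

f: a_k = 4, 4, -2, 2, -5/2, 7/2, -21/4, 33/4, -429/32, 715/32, …
L₀ from L_f via x↦r, Dx↦r'^{-1}Dx.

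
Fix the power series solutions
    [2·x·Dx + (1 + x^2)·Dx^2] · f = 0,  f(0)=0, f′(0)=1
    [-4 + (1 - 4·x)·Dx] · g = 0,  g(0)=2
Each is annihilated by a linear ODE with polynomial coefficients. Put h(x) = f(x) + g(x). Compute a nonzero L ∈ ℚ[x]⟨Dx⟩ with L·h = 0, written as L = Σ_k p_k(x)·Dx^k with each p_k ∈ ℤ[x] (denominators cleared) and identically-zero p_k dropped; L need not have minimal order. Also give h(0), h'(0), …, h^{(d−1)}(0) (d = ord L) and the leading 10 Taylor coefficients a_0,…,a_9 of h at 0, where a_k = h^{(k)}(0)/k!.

f: a_k = 0, 1, 0, -1/3, 0, 1/5, 0, -1/7, 0, 1/9, …
g: a_k = 2, 8, 32, 128, 512, 2048, 8192, 32768, 131072, 524288, …
h₀=f+g: left-lcm gives L₀, ord ≤ 3.
L = (8 - 128·x - 24·x^2)·Dx + (-49 + 8·x - 109·x^2 - 24·x^3)·Dx^2 + (4 - 15·x - 15·x^3 - 4·x^4)·Dx^3  (order 3).
h: a_k = 2, 9, 32, 383/3, 512, 10241/5, 8192, 229375/7, 131072, 4718593/9, …
ICs: h(0) = 2, h′(0) = 9, h′′(0) = 64.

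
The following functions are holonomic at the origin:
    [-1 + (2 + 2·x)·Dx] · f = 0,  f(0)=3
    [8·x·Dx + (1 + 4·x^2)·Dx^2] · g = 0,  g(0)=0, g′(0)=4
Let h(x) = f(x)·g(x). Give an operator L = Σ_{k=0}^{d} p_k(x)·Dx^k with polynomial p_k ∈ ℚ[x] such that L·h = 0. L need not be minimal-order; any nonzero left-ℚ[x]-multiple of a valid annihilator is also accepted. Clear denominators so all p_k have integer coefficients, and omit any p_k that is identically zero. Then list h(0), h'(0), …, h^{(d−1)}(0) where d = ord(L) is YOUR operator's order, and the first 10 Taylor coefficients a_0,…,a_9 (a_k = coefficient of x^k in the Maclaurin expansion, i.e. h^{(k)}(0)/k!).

L = (3 - 16·x - 4·x^2) + (-4 + 28·x + 48·x^2 + 16·x^3)·Dx + (4 + 8·x + 20·x^2 + 32·x^3 + 16·x^4)·Dx^2  (order 2).
h: a_k = 0, 12, 6, -35/2, -29/4, 6389/160, 5929/320, -1022653/8960, -944407/17920, 60850925/172032, …
ICs: h(0) = 0, h′(0) = 12.

f: a_k = 3, 3/2, -3/8, 3/16, -15/128, 21/256, -63/1024, 99/2048, -1287/32768, 2145/65536, …
g: a_k = 0, 4, 0, -16/3, 0, 64/5, 0, -256/7, 0, 1024/9, …
Sym-product of L_f,L_g gives L₀ (≤ ord 2).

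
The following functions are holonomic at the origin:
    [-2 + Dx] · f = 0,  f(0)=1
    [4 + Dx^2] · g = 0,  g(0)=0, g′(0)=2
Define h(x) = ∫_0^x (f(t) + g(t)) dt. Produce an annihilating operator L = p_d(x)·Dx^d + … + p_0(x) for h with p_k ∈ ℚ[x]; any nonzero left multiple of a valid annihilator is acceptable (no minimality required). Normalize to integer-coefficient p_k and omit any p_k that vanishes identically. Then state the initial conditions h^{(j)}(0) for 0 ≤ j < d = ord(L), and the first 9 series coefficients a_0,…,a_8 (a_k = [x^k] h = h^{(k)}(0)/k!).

f: a_k = 1, 2, 2, 4/3, 2/3, 4/15, 4/45, 8/315, 2/315, …
g: a_k = 0, 2, 0, -4/3, 0, 4/15, 0, -8/315, 0, …
f+g: L₀ = lclm(L_f,L_g), ord ≤ 1+2.
h=∫h₀ ⇒ L = L₀·Dx.
L = -8·Dx + 4·Dx^2 - 2·Dx^3 + Dx^4  (order 4).
h: a_k = 0, 1, 2, 2/3, 0, 2/15, 4/45, 4/315, 0, …
ICs: h(0) = 0, h′(0) = 1, h′′(0) = 4, h′′′(0) = 4.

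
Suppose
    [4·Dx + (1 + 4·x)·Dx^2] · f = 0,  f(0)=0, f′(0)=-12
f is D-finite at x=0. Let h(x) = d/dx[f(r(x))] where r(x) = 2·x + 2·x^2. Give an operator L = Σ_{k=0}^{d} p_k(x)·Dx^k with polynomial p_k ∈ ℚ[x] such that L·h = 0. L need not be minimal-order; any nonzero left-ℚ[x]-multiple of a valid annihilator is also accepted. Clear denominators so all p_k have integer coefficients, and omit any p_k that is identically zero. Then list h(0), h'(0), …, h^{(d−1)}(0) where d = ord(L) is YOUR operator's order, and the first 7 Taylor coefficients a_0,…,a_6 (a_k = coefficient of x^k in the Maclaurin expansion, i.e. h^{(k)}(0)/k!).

L = (6 + 16·x + 16·x^2) + (1 + 10·x + 24·x^2 + 16·x^3)·Dx  (order 1).
h: a_k = -24, 144, -960, 6528, -44544, 304128, -2076672, …
ICs: h(0) = -24.

f: a_k = 0, -12, 24, -64, 192, -3072/5, 2048, …
h₀=f(r): pull back L_f along r ⇒ L₀.
Derive L from L₀ (diff closure).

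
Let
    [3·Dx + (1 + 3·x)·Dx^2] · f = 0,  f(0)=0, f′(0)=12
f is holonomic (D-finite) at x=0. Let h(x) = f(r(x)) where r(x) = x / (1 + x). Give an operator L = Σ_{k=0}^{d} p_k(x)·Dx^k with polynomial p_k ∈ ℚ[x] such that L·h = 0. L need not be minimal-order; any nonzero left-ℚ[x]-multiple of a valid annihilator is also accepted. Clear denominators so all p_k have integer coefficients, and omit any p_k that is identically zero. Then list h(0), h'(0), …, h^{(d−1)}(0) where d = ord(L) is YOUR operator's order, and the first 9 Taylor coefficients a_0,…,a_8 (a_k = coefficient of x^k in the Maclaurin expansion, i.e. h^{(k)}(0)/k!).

L = (5 + 8·x)·Dx + (1 + 5·x + 4·x^2)·Dx^2  (order 2).
h: a_k = 0, 12, -30, 84, -255, 4092/5, -2730, 65532/7, -65535/2, …
ICs: h(0) = 0, h′(0) = 12.

f: a_k = 0, 12, -18, 36, -81, 972/5, -486, 8748/7, -6561/2, …
Substitute x→r, Dx→(1/r')Dx; clear ⇒ L₀.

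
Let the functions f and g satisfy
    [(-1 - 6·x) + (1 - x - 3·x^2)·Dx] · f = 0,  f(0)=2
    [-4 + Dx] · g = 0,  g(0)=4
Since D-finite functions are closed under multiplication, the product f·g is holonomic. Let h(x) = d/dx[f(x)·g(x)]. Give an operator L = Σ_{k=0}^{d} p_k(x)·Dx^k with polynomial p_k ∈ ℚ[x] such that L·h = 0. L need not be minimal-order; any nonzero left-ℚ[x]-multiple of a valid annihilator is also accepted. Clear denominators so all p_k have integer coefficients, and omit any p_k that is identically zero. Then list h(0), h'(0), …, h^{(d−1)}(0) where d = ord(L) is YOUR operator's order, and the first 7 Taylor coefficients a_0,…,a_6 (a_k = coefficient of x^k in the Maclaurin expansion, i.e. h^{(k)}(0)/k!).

f: a_k = 2, 2, 8, 14, 38, 80, 194, …
g: a_k = 4, 16, 32, 128/3, 128/3, 512/15, 1024/45, …
h₀=f·g: eliminate ⇒ L₀, order ≤ 1·1.
h=h₀': d/dx-closure on L₀ ⇒ L.
L = (32 + 26·x - 98·x^2 - 48·x^3 + 144·x^4) + (-5 + 3·x + 29·x^2 - 6·x^3 - 36·x^4)·Dx  (order 1).
h: a_k = 40, 256, 1000, 9632/3, 28064/3, 77840/3, 3138424/45, …
ICs: h(0) = 40.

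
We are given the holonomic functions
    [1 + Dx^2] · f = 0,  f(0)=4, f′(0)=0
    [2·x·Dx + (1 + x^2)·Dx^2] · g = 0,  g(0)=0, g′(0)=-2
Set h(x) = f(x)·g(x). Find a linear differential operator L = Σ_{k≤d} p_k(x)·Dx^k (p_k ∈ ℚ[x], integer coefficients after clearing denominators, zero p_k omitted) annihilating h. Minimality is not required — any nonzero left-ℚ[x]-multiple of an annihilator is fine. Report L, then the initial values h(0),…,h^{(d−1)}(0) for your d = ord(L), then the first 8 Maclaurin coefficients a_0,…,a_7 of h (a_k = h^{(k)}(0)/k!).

L = (10 + 26·x^2 + 11·x^4 + 4·x^6 + x^8) + (12·x + 20·x^3 + 12·x^5 + 4·x^7)·Dx + (12 + 32·x^2 + 18·x^4 + 8·x^6 + 2·x^8)·Dx^2 + (12·x + 20·x^3 + 12·x^5 + 4·x^7)·Dx^3 + (2 + 6·x^2 + 7·x^4 + 4·x^6 + x^8)·Dx^4  (order 4).
h: a_k = 0, -8, 0, 20/3, 0, -49/15, 0, 1301/630, …
ICs: h(0) = 0, h′(0) = -8, h′′(0) = 0, h′′′(0) = 40.

f: a_k = 4, 0, -2, 0, 1/6, 0, -1/180, 0, …
g: a_k = 0, -2, 0, 2/3, 0, -2/5, 0, 2/7, …
L₀ := L_f ⊗_s L_g (sym. prod.), ord ≤ 4.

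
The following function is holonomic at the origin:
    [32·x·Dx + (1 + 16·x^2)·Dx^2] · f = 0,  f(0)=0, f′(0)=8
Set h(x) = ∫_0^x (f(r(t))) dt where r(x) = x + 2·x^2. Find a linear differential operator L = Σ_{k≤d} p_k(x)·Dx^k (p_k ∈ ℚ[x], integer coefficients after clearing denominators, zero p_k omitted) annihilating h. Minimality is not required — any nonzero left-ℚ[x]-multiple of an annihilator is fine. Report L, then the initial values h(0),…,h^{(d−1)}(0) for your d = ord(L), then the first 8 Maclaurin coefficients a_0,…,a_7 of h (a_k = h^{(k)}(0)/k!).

f: a_k = 0, 8, 0, -128/3, 0, 2048/5, 0, -32768/7, …
Change of var in L_f (x↦r) gives L₀.
h=∫₀ˣh₀: take L = L₀·Dx.
L = (-4 + 32·x + 256·x^2 + 768·x^3 + 768·x^4)·Dx^2 + (1 + 4·x + 16·x^2 + 128·x^3 + 320·x^4 + 256·x^5)·Dx^3  (order 3).
h: a_k = 0, 0, 4, 16/3, -32/3, -256/5, -256/15, 11264/21, …
ICs: h(0) = 0, h′(0) = 0, h′′(0) = 8.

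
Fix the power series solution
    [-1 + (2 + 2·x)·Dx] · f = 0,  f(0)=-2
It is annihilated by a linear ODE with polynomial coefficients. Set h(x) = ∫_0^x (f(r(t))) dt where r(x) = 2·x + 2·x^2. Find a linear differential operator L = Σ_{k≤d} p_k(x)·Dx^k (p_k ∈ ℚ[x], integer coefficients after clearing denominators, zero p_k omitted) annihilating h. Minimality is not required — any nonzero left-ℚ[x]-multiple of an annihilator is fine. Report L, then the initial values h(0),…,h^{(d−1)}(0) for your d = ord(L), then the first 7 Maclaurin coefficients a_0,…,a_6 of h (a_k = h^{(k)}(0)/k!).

L = (-1 - 2·x)·Dx + (1 + 2·x + 2·x^2)·Dx^2  (order 2).
h: a_k = 0, -2, -1, -1/3, 1/4, -3/20, 1/24, …
ICs: h(0) = 0, h′(0) = -2.

f: a_k = -2, -1, 1/4, -1/8, 5/64, -7/128, 21/512, …
h₀=f(r): pull back L_f along r ⇒ L₀.
h=∫₀ˣh₀: take L = L₀·Dx.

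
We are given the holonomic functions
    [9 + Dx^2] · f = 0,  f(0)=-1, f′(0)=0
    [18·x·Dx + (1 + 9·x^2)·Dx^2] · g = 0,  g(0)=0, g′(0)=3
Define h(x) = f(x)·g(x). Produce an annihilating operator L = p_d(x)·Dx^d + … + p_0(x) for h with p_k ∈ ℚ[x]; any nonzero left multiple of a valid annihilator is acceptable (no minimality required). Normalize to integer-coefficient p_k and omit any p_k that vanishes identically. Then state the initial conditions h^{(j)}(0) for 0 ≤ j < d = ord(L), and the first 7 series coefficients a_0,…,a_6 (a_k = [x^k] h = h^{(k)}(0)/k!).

L = (810 + 18954·x^2 + 72171·x^4 + 236196·x^6 + 531441·x^8) + (972·x + 14580·x^3 + 78732·x^5 + 236196·x^7)·Dx + (108 + 2592·x^2 + 13122·x^4 + 52488·x^6 + 118098·x^8)·Dx^2 + (108·x + 1620·x^3 + 8748·x^5 + 26244·x^7)·Dx^3 + (2 + 54·x^2 + 567·x^4 + 2916·x^6 + 6561·x^8)·Dx^4  (order 4).
h: a_k = 0, -3, 0, 45/2, 0, -3969/40, 0, …
ICs: h(0) = 0, h′(0) = -3, h′′(0) = 0, h′′′(0) = 135.

f: a_k = -1, 0, 9/2, 0, -27/8, 0, 81/80, …
g: a_k = 0, 3, 0, -9, 0, 243/5, 0, …
Sym-product of L_f,L_g gives L₀ (≤ ord 4).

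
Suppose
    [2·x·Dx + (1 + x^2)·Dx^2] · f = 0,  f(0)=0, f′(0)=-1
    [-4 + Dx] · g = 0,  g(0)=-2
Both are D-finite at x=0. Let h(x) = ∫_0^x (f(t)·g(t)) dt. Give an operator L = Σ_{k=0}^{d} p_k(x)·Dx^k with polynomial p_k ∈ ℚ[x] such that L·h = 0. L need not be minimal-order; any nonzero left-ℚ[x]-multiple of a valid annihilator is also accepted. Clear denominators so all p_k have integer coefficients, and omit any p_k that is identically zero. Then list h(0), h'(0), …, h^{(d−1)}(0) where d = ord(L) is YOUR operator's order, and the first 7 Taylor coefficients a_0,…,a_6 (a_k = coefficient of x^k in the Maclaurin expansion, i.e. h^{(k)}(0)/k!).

f: a_k = 0, -1, 0, 1/3, 0, -1/5, 0, …
g: a_k = -2, -8, -16, -64/3, -64/3, -256/15, -512/45, …
h₀=f·g: eliminate ⇒ L₀, order ≤ 2·1.
h=∫₀ˣh₀: take L = L₀·Dx.
L = (16 - 8·x + 16·x^2)·Dx + (-8 + 2·x - 8·x^2)·Dx^2 + (1 + x^2)·Dx^3  (order 3).
h: a_k = 0, 0, 1, 8/3, 23/6, 56/15, 41/15, …
ICs: h(0) = 0, h′(0) = 0, h′′(0) = 2.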